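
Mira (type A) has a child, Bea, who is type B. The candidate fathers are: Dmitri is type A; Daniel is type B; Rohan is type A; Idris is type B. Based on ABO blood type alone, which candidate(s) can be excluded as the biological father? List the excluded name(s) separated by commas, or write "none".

A candidate is excluded only if no genotype consistent with his phenotype could produce a type B child with a type A mother.
Dmitri (type A): no genotype consistent with that phenotype can produce a type-B child with a type-A mother.
Rohan (type A): no genotype consistent with that phenotype can produce a type-B child with a type-A mother.

Dmitri, Rohan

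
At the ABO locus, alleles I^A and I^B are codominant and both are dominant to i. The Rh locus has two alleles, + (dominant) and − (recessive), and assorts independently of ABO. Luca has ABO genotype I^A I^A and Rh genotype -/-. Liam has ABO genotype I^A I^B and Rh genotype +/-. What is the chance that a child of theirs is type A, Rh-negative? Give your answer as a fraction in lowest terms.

1/4

ABO cross I^A I^A × I^A I^B → offspring phenotypes: 1/2 A, 1/2 AB.
Rh cross -/- × +/- → 1/2 Rh+, 1/2 Rh-.
Independent loci: P(type A, Rh-negative) = 1/2 × 1/2 = 1/4.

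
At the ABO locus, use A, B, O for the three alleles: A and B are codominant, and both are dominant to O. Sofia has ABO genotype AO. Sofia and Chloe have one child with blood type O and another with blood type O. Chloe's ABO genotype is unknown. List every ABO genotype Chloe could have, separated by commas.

For each candidate genotype of Chloe, check whether crossing it with AO can produce every observed child phenotype.
  AA → possible child types {A} ✗
  AB → possible child types {A, B, AB} ✗
  AO → possible child types {O, A} ✓
  BB → possible child types {B, AB} ✗
  BO → possible child types {O, A, B, AB} ✓
  OO → possible child types {O, A} ✓

AO, BO, OO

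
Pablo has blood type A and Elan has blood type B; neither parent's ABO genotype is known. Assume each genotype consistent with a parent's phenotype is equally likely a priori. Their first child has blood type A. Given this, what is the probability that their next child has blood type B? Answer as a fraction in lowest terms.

Possible genotypes: Pablo ∈ {AA, AO}; Elan ∈ {BB, BO}.
Weight each parental genotype pair by prior × P(type-A child):
  AA × BO: posterior weight 2/3; P(next child type B) = 0.
  AO × BO: posterior weight 1/3; P(next child type B) = 1/4.
Weighted sum = 1/12.

1/12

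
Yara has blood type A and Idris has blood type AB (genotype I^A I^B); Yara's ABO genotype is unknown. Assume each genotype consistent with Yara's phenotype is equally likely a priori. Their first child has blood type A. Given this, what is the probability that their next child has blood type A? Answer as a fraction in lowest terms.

Possible genotypes: Yara ∈ {I^A I^A, I^A i}; Idris ∈ {I^A I^B}.
Weight each parental genotype pair by prior × P(type-A child):
  I^A I^A × I^A I^B: posterior weight 1/2; P(next child type A) = 1/2.
  I^A i × I^A I^B: posterior weight 1/2; P(next child type A) = 1/2.
Weighted sum = 1/2.

1/2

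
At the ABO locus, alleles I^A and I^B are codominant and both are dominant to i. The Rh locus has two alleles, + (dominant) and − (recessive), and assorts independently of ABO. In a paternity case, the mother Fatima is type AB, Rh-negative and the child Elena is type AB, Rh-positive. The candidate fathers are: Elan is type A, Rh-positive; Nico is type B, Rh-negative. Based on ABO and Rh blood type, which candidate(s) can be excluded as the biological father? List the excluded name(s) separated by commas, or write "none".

Nico

A candidate is excluded only if no genotype consistent with his phenotype could produce a type AB, Rh-positive child with a type AB, Rh-negative mother.
Nico (type B, Rh-): no genotype consistent with that phenotype can produce a type-AB Rh+ child with a type-AB mother.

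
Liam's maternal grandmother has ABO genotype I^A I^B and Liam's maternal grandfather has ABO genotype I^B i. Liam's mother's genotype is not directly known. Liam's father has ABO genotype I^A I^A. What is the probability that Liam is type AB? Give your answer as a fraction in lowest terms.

Liam's mother's ABO genotype from I^A I^B × I^B i: 1/4 I^A I^B, 1/4 I^A i, 1/4 I^B I^B, 1/4 I^B i.
Crossing each possibility with the father I^A I^A and summing P(type AB): 1/4·1/2 + 1/4·0 + 1/4·1 + 1/4·1/2 = 1/2.

1/2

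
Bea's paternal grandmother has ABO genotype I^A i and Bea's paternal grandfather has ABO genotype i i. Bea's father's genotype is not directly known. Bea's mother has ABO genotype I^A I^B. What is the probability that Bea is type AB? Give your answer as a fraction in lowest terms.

1/8

Bea's father's ABO genotype from I^A i × i i: 1/2 I^A i, 1/2 i i.
Crossing each possibility with the mother I^A I^B and summing P(type AB): 1/2·1/4 + 1/2·0 = 1/8.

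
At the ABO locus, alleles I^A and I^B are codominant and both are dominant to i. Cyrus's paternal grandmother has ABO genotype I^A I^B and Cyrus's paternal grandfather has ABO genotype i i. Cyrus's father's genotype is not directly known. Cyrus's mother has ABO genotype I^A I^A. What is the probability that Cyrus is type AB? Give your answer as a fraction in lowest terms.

Cyrus's father's ABO genotype from I^A I^B × i i: 1/2 I^A i, 1/2 I^B i.
Crossing each possibility with the mother I^A I^A and summing P(type AB): 1/2·0 + 1/2·1/2 = 1/4.

1/4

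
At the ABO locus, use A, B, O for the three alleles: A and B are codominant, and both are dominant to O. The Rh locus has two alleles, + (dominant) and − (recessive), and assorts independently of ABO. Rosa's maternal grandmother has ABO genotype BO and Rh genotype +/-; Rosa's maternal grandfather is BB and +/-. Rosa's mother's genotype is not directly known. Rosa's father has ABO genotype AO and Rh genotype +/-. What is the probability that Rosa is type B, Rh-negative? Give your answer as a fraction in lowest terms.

3/32

Rosa's mother's ABO genotype from BO × BB: 1/2 BB, 1/2 BO.
Crossing each possibility with the father AO and summing P(type B): 1/2·1/2 + 1/2·1/4 = 3/8.
Similarly for Rh via the mother's Rh distribution: P(Rh-) = 1/4.
Independent loci: 3/8 × 1/4 = 3/32.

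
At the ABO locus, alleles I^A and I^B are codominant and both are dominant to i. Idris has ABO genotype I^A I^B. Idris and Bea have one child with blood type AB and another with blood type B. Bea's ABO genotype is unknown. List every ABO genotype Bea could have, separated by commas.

For each candidate genotype of Bea, check whether crossing it with I^A I^B can produce every observed child phenotype.
  I^A I^A → possible child types {A, AB} ✗
  I^A I^B → possible child types {A, B, AB} ✓
  I^A i → possible child types {A, B, AB} ✓
  I^B I^B → possible child types {B, AB} ✓
  I^B i → possible child types {A, B, AB} ✓
  i i → possible child types {A, B} ✗

I^A I^B, I^A i, I^B I^B, I^B i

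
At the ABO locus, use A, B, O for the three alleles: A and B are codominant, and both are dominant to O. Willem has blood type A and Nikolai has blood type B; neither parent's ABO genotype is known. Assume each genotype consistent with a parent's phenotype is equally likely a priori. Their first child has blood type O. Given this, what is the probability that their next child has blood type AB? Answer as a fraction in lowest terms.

Possible genotypes: Willem ∈ {AA, AO}; Nikolai ∈ {BB, BO}.
Weight each parental genotype pair by prior × P(type-O child):
  AO × BO: posterior weight 1; P(next child type AB) = 1/4.
Weighted sum = 1/4.

1/4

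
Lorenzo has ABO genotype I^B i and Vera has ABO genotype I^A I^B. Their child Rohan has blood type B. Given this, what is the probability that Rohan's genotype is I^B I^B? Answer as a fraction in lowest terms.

Cross I^B i × I^A I^B → 1/4 I^A I^B, 1/4 I^A i, 1/4 I^B I^B, 1/4 I^B i.
Type-B genotypes among offspring: I^B I^B (1/4), I^B i (1/4); total 1/2.
P(I^B I^B | type B) = (1/4) / (1/2) = 1/2.

1/2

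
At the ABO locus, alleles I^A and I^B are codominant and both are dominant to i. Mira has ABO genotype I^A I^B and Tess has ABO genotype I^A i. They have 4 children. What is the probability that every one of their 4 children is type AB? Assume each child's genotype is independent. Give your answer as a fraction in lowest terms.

1/256

ABO cross I^A I^B × I^A i → 1/2 A, 1/4 B, 1/4 AB.
So P(type AB) = 1/4 per child.
All 4 independent: (1/4)^4 = 1/256.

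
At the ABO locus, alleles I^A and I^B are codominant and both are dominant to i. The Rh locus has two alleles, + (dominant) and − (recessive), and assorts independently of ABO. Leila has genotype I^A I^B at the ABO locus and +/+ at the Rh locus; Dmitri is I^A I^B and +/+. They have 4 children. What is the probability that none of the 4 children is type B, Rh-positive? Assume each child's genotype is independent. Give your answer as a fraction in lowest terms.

81/256

ABO cross I^A I^B × I^A I^B → 1/4 A, 1/4 B, 1/2 AB.
Rh cross +/+ × +/+ → 1 Rh+; so P(type B, Rh-positive) = 1/4 × 1 = 1/4 per child.
P(not type B, Rh-positive) = 3/4 for one child; (3/4)^4 = 81/256.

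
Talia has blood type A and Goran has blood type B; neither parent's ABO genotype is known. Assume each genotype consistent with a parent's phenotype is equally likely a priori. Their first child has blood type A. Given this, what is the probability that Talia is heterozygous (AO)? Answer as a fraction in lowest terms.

Possible genotypes: Talia ∈ {AA, AO}; Goran ∈ {BB, BO}.
Weight each parental genotype pair by prior × P(type-A child):
  AA × BO: posterior weight 2/3.
  AO × BO: posterior weight 1/3.
Sum the posterior weight over pairs where Talia is AO: 1/3.

1/3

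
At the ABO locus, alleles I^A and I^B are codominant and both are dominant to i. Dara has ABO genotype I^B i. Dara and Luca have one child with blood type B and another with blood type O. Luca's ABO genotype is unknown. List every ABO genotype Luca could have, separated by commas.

I^A i, I^B i, i i

For each candidate genotype of Luca, check whether crossing it with I^B i can produce every observed child phenotype.
  I^A I^A → possible child types {A, AB} ✗
  I^A I^B → possible child types {A, B, AB} ✗
  I^A i → possible child types {O, A, B, AB} ✓
  I^B I^B → possible child types {B} ✗
  I^B i → possible child types {O, B} ✓
  i i → possible child types {O, B} ✓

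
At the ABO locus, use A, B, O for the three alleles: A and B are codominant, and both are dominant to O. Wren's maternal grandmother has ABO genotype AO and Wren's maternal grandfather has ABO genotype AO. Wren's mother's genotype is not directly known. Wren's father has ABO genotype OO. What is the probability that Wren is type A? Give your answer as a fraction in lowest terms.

1/2

Wren's mother's ABO genotype from AO × AO: 1/4 AA, 1/2 AO, 1/4 OO.
Crossing each possibility with the father OO and summing P(type A): 1/4·1 + 1/2·1/2 + 1/4·0 = 1/2.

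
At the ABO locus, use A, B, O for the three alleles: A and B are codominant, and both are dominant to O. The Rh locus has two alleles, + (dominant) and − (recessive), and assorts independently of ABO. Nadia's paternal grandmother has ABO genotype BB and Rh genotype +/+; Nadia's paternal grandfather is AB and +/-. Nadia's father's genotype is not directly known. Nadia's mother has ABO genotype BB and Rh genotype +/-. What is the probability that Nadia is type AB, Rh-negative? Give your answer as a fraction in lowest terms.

Nadia's father's ABO genotype from BB × AB: 1/2 AB, 1/2 BB.
Crossing each possibility with the mother BB and summing P(type AB): 1/2·1/2 + 1/2·0 = 1/4.
Similarly for Rh via the father's Rh distribution: P(Rh-) = 1/8.
Independent loci: 1/4 × 1/8 = 1/32.

1/32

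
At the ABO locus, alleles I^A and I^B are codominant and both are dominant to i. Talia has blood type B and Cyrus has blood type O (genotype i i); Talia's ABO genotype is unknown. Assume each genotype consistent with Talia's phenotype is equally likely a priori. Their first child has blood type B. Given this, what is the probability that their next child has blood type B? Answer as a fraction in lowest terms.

5/6

Possible genotypes: Talia ∈ {I^B I^B, I^B i}; Cyrus ∈ {i i}.
Weight each parental genotype pair by prior × P(type-B child):
  I^B I^B × i i: posterior weight 2/3; P(next child type B) = 1.
  I^B i × i i: posterior weight 1/3; P(next child type B) = 1/2.
Weighted sum = 5/6.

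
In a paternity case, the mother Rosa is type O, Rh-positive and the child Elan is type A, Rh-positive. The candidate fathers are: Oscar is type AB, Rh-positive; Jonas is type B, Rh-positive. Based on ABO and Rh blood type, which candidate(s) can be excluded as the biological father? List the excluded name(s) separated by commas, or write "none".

A candidate is excluded only if no genotype consistent with his phenotype could produce a type A, Rh-positive child with a type O, Rh-positive mother.
Jonas (type B, Rh+): no genotype consistent with that phenotype can produce a type-A Rh+ child with a type-O mother.

Jonas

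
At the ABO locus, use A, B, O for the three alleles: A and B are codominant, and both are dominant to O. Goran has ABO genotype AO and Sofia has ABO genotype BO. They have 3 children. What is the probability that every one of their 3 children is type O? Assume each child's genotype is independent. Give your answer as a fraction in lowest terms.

1/64

ABO cross AO × BO → 1/4 O, 1/4 A, 1/4 B, 1/4 AB.
So P(type O) = 1/4 per child.
All 3 independent: (1/4)^3 = 1/64.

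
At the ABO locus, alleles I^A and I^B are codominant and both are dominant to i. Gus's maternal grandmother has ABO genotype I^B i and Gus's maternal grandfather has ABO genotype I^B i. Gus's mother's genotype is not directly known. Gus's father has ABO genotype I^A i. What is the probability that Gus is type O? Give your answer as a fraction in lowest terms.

Gus's mother's ABO genotype from I^B i × I^B i: 1/4 I^B I^B, 1/2 I^B i, 1/4 i i.
Crossing each possibility with the father I^A i and summing P(type O): 1/4·0 + 1/2·1/4 + 1/4·1/2 = 1/4.

1/4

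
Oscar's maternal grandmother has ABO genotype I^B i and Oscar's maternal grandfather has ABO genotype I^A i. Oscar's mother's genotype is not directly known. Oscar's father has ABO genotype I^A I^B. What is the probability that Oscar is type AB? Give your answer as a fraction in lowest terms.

1/4

Oscar's mother's ABO genotype from I^B i × I^A i: 1/4 I^A I^B, 1/4 I^A i, 1/4 I^B i, 1/4 i i.
Crossing each possibility with the father I^A I^B and summing P(type AB): 1/4·1/2 + 1/4·1/4 + 1/4·1/4 + 1/4·0 = 1/4.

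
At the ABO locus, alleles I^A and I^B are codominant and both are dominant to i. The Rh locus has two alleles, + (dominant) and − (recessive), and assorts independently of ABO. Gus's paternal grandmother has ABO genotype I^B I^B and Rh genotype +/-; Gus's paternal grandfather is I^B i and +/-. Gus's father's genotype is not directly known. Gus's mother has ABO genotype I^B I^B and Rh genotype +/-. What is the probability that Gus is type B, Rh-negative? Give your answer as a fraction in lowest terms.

1/4

Gus's father's ABO genotype from I^B I^B × I^B i: 1/2 I^B I^B, 1/2 I^B i.
Crossing each possibility with the mother I^B I^B and summing P(type B): 1/2·1 + 1/2·1 = 1.
Similarly for Rh via the father's Rh distribution: P(Rh-) = 1/4.
Independent loci: 1 × 1/4 = 1/4.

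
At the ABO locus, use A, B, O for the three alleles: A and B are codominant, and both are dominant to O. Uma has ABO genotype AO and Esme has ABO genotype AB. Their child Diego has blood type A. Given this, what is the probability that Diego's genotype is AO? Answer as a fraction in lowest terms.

Cross AO × AB → 1/4 AA, 1/4 AB, 1/4 AO, 1/4 BO.
Type-A genotypes among offspring: AA (1/4), AO (1/4); total 1/2.
P(AO | type A) = (1/4) / (1/2) = 1/2.

1/2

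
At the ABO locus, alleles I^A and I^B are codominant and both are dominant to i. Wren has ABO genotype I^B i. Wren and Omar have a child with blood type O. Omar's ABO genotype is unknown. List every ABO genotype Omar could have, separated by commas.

For each candidate genotype of Omar, check whether crossing it with I^B i can produce every observed child phenotype.
  I^A I^A → possible child types {A, AB} ✗
  I^A I^B → possible child types {A, B, AB} ✗
  I^A i → possible child types {O, A, B, AB} ✓
  I^B I^B → possible child types {B} ✗
  I^B i → possible child types {O, B} ✓
  i i → possible child types {O, B} ✓

I^A i, I^B i, i i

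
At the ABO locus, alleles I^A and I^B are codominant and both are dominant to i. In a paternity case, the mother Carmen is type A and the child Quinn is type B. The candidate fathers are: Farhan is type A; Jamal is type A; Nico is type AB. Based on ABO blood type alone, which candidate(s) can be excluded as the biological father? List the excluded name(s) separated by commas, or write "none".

Farhan, Jamal

A candidate is excluded only if no genotype consistent with his phenotype could produce a type B child with a type A mother.
Farhan (type A): no genotype consistent with that phenotype can produce a type-B child with a type-A mother.
Jamal (type A): no genotype consistent with that phenotype can produce a type-B child with a type-A mother.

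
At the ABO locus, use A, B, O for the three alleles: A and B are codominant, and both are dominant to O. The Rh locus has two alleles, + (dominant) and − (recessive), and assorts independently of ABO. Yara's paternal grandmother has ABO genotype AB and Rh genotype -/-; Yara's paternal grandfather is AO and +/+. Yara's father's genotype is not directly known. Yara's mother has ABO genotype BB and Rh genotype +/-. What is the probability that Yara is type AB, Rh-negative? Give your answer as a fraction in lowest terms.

1/8

Yara's father's ABO genotype from AB × AO: 1/4 AA, 1/4 AB, 1/4 AO, 1/4 BO.
Crossing each possibility with the mother BB and summing P(type AB): 1/4·1 + 1/4·1/2 + 1/4·1/2 + 1/4·0 = 1/2.
Similarly for Rh via the father's Rh distribution: P(Rh-) = 1/4.
Independent loci: 1/2 × 1/4 = 1/8.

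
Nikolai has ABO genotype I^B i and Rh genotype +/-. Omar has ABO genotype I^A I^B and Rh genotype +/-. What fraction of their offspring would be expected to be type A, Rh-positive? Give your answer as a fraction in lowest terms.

3/16

ABO cross I^B i × I^A I^B → offspring phenotypes: 1/4 A, 1/2 B, 1/4 AB.
Rh cross +/- × +/- → 3/4 Rh+, 1/4 Rh-.
Independent loci: P(type A, Rh-positive) = 1/4 × 3/4 = 3/16.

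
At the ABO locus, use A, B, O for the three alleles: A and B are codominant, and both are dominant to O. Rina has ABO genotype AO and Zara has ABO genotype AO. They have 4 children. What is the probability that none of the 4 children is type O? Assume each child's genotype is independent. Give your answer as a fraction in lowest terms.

ABO cross AO × AO → 1/4 O, 3/4 A.
So P(type O) = 1/4 per child.
P(not type O) = 3/4 for one child; (3/4)^4 = 81/256.

81/256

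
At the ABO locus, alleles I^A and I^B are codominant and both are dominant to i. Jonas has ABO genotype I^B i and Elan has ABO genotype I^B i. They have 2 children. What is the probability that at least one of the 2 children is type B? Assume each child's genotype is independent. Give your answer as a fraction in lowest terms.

ABO cross I^B i × I^B i → 1/4 O, 3/4 B.
So P(type B) = 3/4 per child.
P(none) = (1/4)^2 = 1/16; P(at least one) = 1 − 1/16 = 15/16.

15/16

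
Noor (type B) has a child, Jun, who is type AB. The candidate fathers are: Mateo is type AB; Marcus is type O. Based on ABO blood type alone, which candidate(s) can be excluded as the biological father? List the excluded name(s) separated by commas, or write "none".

A candidate is excluded only if no genotype consistent with his phenotype could produce a type AB child with a type B mother.
Marcus (type O): no genotype consistent with that phenotype can produce a type-AB child with a type-B mother.

Marcus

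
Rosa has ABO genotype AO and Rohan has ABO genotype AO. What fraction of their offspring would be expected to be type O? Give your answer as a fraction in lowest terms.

1/4

ABO cross AO × AO → offspring phenotypes: 1/4 O, 3/4 A.
So P(type O) = 1/4.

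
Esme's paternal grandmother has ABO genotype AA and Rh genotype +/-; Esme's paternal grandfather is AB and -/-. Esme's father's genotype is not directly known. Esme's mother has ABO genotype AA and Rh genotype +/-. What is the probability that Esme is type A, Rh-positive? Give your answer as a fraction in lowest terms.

15/32

Esme's father's ABO genotype from AA × AB: 1/2 AA, 1/2 AB.
Crossing each possibility with the mother AA and summing P(type A): 1/2·1 + 1/2·1/2 = 3/4.
Similarly for Rh via the father's Rh distribution: P(Rh+) = 5/8.
Independent loci: 3/4 × 5/8 = 15/32.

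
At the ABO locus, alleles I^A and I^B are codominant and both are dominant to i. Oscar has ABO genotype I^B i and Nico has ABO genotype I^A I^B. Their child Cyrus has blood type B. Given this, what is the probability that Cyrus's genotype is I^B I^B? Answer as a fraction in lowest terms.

Cross I^B i × I^A I^B → 1/4 I^A I^B, 1/4 I^A i, 1/4 I^B I^B, 1/4 I^B i.
Type-B genotypes among offspring: I^B I^B (1/4), I^B i (1/4); total 1/2.
P(I^B I^B | type B) = (1/4) / (1/2) = 1/2.

1/2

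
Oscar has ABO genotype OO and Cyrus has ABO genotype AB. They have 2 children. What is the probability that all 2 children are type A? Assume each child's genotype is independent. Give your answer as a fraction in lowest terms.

ABO cross OO × AB → 1/2 A, 1/2 B.
So P(type A) = 1/2 per child.
All 2 independent: (1/2)^2 = 1/4.

1/4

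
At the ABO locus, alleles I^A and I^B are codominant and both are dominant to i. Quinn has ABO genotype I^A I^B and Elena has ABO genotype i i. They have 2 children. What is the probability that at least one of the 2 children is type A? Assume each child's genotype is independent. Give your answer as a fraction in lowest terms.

ABO cross I^A I^B × i i → 1/2 A, 1/2 B.
So P(type A) = 1/2 per child.
P(none) = (1/2)^2 = 1/4; P(at least one) = 1 − 1/4 = 3/4.

3/4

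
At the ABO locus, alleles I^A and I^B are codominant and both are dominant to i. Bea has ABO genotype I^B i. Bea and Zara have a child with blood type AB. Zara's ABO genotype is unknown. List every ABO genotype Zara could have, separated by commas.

For each candidate genotype of Zara, check whether crossing it with I^B i can produce every observed child phenotype.
  I^A I^A → possible child types {A, AB} ✓
  I^A I^B → possible child types {A, B, AB} ✓
  I^A i → possible child types {O, A, B, AB} ✓
  I^B I^B → possible child types {B} ✗
  I^B i → possible child types {O, B} ✗
  i i → possible child types {O, B} ✗

I^A I^A, I^A I^B, I^A i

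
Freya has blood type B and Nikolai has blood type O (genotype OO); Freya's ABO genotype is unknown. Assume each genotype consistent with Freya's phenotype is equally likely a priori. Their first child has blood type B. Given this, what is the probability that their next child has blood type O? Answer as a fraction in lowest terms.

1/6

Possible genotypes: Freya ∈ {BB, BO}; Nikolai ∈ {OO}.
Weight each parental genotype pair by prior × P(type-B child):
  BB × OO: posterior weight 2/3; P(next child type O) = 0.
  BO × OO: posterior weight 1/3; P(next child type O) = 1/2.
Weighted sum = 1/6.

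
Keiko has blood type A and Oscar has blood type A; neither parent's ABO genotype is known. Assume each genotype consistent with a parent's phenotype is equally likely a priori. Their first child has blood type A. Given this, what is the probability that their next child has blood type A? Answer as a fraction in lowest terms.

Possible genotypes: Keiko ∈ {AA, AO}; Oscar ∈ {AA, AO}.
Weight each parental genotype pair by prior × P(type-A child):
  AA × AA: posterior weight 4/15; P(next child type A) = 1.
  AA × AO: posterior weight 4/15; P(next child type A) = 1.
  AO × AA: posterior weight 4/15; P(next child type A) = 1.
  AO × AO: posterior weight 1/5; P(next child type A) = 3/4.
Weighted sum = 19/20.

19/20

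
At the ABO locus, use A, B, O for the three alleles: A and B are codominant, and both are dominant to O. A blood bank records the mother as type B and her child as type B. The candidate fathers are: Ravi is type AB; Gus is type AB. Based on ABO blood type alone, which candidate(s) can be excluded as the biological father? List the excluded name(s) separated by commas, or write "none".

A candidate is excluded only if no genotype consistent with his phenotype could produce a type B child with a type B mother.
Every candidate has at least one consistent genotype combination, so none can be excluded.

none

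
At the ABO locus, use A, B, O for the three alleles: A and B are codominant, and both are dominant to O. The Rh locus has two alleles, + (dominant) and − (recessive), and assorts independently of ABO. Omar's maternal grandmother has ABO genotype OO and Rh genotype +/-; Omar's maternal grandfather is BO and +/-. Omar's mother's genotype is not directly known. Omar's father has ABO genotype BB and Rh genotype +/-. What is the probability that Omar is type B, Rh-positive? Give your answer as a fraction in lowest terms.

Omar's mother's ABO genotype from OO × BO: 1/2 BO, 1/2 OO.
Crossing each possibility with the father BB and summing P(type B): 1/2·1 + 1/2·1 = 1.
Similarly for Rh via the mother's Rh distribution: P(Rh+) = 3/4.
Independent loci: 1 × 3/4 = 3/4.

3/4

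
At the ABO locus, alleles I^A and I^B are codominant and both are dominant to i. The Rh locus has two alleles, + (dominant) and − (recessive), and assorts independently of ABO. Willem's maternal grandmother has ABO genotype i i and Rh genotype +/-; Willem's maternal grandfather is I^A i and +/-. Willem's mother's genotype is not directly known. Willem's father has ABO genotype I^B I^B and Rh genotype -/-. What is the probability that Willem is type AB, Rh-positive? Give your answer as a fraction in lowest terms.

1/8

Willem's mother's ABO genotype from i i × I^A i: 1/2 I^A i, 1/2 i i.
Crossing each possibility with the father I^B I^B and summing P(type AB): 1/2·1/2 + 1/2·0 = 1/4.
Similarly for Rh via the mother's Rh distribution: P(Rh+) = 1/2.
Independent loci: 1/4 × 1/2 = 1/8.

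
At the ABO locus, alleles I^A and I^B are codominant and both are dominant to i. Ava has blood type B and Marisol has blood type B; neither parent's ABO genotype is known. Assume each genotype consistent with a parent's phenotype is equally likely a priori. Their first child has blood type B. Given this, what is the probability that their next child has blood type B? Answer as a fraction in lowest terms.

Possible genotypes: Ava ∈ {I^B I^B, I^B i}; Marisol ∈ {I^B I^B, I^B i}.
Weight each parental genotype pair by prior × P(type-B child):
  I^B I^B × I^B I^B: posterior weight 4/15; P(next child type B) = 1.
  I^B I^B × I^B i: posterior weight 4/15; P(next child type B) = 1.
  I^B i × I^B I^B: posterior weight 4/15; P(next child type B) = 1.
  I^B i × I^B i: posterior weight 1/5; P(next child type B) = 3/4.
Weighted sum = 19/20.

19/20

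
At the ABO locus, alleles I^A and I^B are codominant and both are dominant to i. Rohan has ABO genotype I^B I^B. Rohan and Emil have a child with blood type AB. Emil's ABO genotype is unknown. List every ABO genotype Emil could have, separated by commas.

I^A I^A, I^A I^B, I^A i

For each candidate genotype of Emil, check whether crossing it with I^B I^B can produce every observed child phenotype.
  I^A I^A → possible child types {AB} ✓
  I^A I^B → possible child types {B, AB} ✓
  I^A i → possible child types {B, AB} ✓
  I^B I^B → possible child types {B} ✗
  I^B i → possible child types {B} ✗
  i i → possible child types {B} ✗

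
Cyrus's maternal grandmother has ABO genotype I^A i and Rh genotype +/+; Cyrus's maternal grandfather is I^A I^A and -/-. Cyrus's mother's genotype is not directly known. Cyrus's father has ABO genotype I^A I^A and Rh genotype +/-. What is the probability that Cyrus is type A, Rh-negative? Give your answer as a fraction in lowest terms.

Cyrus's mother's ABO genotype from I^A i × I^A I^A: 1/2 I^A I^A, 1/2 I^A i.
Crossing each possibility with the father I^A I^A and summing P(type A): 1/2·1 + 1/2·1 = 1.
Similarly for Rh via the mother's Rh distribution: P(Rh-) = 1/4.
Independent loci: 1 × 1/4 = 1/4.

1/4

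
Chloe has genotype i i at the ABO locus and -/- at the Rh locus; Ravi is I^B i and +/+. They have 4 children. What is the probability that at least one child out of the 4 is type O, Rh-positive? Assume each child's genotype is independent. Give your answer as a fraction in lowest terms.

ABO cross i i × I^B i → 1/2 O, 1/2 B.
Rh cross -/- × +/+ → 1 Rh+; so P(type O, Rh-positive) = 1/2 × 1 = 1/2 per child.
P(none) = (1/2)^4 = 1/16; P(at least one) = 1 − 1/16 = 15/16.

15/16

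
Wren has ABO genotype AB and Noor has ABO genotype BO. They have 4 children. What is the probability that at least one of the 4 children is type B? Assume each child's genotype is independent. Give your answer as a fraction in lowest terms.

15/16

ABO cross AB × BO → 1/4 A, 1/2 B, 1/4 AB.
So P(type B) = 1/2 per child.
P(none) = (1/2)^4 = 1/16; P(at least one) = 1 − 1/16 = 15/16.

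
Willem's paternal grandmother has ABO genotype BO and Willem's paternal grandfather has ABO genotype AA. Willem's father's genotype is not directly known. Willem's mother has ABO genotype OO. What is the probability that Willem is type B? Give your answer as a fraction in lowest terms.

Willem's father's ABO genotype from BO × AA: 1/2 AB, 1/2 AO.
Crossing each possibility with the mother OO and summing P(type B): 1/2·1/2 + 1/2·0 = 1/4.

1/4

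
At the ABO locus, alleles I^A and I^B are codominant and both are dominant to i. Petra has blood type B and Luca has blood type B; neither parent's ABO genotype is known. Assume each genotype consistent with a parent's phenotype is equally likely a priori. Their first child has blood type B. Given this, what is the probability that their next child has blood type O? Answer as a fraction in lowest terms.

Possible genotypes: Petra ∈ {I^B I^B, I^B i}; Luca ∈ {I^B I^B, I^B i}.
Weight each parental genotype pair by prior × P(type-B child):
  I^B I^B × I^B I^B: posterior weight 4/15; P(next child type O) = 0.
  I^B I^B × I^B i: posterior weight 4/15; P(next child type O) = 0.
  I^B i × I^B I^B: posterior weight 4/15; P(next child type O) = 0.
  I^B i × I^B i: posterior weight 1/5; P(next child type O) = 1/4.
Weighted sum = 1/20.

1/20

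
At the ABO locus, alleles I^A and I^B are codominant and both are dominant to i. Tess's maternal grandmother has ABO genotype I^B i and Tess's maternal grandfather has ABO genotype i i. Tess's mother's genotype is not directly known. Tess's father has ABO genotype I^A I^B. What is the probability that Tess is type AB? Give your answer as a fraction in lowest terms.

Tess's mother's ABO genotype from I^B i × i i: 1/2 I^B i, 1/2 i i.
Crossing each possibility with the father I^A I^B and summing P(type AB): 1/2·1/4 + 1/2·0 = 1/8.

1/8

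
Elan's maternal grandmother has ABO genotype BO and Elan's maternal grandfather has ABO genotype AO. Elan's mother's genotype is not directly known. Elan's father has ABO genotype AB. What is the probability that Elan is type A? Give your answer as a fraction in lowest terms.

Elan's mother's ABO genotype from BO × AO: 1/4 AB, 1/4 AO, 1/4 BO, 1/4 OO.
Crossing each possibility with the father AB and summing P(type A): 1/4·1/4 + 1/4·1/2 + 1/4·1/4 + 1/4·1/2 = 3/8.

3/8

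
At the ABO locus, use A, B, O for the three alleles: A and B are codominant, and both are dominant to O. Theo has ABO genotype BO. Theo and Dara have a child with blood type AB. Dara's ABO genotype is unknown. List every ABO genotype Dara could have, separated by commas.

For each candidate genotype of Dara, check whether crossing it with BO can produce every observed child phenotype.
  AA → possible child types {A, AB} ✓
  AB → possible child types {A, B, AB} ✓
  AO → possible child types {O, A, B, AB} ✓
  BB → possible child types {B} ✗
  BO → possible child types {O, B} ✗
  OO → possible child types {O, B} ✗

AA, AB, AO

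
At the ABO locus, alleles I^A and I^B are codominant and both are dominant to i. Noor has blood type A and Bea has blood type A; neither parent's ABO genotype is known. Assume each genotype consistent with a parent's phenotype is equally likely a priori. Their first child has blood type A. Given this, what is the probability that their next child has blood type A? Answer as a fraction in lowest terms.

19/20

Possible genotypes: Noor ∈ {I^A I^A, I^A i}; Bea ∈ {I^A I^A, I^A i}.
Weight each parental genotype pair by prior × P(type-A child):
  I^A I^A × I^A I^A: posterior weight 4/15; P(next child type A) = 1.
  I^A I^A × I^A i: posterior weight 4/15; P(next child type A) = 1.
  I^A i × I^A I^A: posterior weight 4/15; P(next child type A) = 1.
  I^A i × I^A i: posterior weight 1/5; P(next child type A) = 3/4.
Weighted sum = 19/20.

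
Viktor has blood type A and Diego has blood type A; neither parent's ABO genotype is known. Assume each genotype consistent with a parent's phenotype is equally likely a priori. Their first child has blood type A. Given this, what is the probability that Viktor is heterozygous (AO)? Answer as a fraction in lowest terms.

Possible genotypes: Viktor ∈ {AA, AO}; Diego ∈ {AA, AO}.
Weight each parental genotype pair by prior × P(type-A child):
  AA × AA: posterior weight 4/15.
  AA × AO: posterior weight 4/15.
  AO × AA: posterior weight 4/15.
  AO × AO: posterior weight 1/5.
Sum the posterior weight over pairs where Viktor is AO: 7/15.

7/15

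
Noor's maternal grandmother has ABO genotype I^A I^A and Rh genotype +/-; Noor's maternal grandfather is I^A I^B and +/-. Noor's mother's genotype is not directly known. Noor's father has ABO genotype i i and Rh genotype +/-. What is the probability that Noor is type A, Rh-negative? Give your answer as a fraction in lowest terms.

3/16

Noor's mother's ABO genotype from I^A I^A × I^A I^B: 1/2 I^A I^A, 1/2 I^A I^B.
Crossing each possibility with the father i i and summing P(type A): 1/2·1 + 1/2·1/2 = 3/4.
Similarly for Rh via the mother's Rh distribution: P(Rh-) = 1/4.
Independent loci: 3/4 × 1/4 = 3/16.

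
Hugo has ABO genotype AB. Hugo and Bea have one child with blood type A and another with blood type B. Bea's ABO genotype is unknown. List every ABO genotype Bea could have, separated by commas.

AB, AO, BO, OO

For each candidate genotype of Bea, check whether crossing it with AB can produce every observed child phenotype.
  AA → possible child types {A, AB} ✗
  AB → possible child types {A, B, AB} ✓
  AO → possible child types {A, B, AB} ✓
  BB → possible child types {B, AB} ✗
  BO → possible child types {A, B, AB} ✓
  OO → possible child types {A, B} ✓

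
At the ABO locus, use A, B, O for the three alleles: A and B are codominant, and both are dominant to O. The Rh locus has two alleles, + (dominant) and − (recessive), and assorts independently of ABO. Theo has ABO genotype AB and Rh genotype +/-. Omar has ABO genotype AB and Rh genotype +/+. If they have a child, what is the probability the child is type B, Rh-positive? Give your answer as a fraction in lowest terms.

1/4

ABO cross AB × AB → offspring phenotypes: 1/4 A, 1/4 B, 1/2 AB.
Rh cross +/- × +/+ → 1 Rh+.
Independent loci: P(type B, Rh-positive) = 1/4 × 1 = 1/4.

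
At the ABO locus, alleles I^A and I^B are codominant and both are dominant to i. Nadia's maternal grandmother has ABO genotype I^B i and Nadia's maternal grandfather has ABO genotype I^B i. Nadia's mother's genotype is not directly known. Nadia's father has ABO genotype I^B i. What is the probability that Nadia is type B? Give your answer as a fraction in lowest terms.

3/4

Nadia's mother's ABO genotype from I^B i × I^B i: 1/4 I^B I^B, 1/2 I^B i, 1/4 i i.
Crossing each possibility with the father I^B i and summing P(type B): 1/4·1 + 1/2·3/4 + 1/4·1/2 = 3/4.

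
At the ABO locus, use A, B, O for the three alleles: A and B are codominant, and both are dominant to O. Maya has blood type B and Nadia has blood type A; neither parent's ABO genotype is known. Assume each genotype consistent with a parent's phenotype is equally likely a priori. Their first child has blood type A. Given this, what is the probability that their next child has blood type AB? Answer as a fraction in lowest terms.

5/12

Possible genotypes: Maya ∈ {BB, BO}; Nadia ∈ {AA, AO}.
Weight each parental genotype pair by prior × P(type-A child):
  BO × AA: posterior weight 2/3; P(next child type AB) = 1/2.
  BO × AO: posterior weight 1/3; P(next child type AB) = 1/4.
Weighted sum = 5/12.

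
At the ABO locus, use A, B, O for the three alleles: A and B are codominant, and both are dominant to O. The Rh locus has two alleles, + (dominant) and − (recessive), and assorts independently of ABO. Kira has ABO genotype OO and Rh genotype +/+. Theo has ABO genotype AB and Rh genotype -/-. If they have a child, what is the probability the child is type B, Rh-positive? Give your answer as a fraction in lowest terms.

ABO cross OO × AB → offspring phenotypes: 1/2 A, 1/2 B.
Rh cross +/+ × -/- → 1 Rh+.
Independent loci: P(type B, Rh-positive) = 1/2 × 1 = 1/2.

1/2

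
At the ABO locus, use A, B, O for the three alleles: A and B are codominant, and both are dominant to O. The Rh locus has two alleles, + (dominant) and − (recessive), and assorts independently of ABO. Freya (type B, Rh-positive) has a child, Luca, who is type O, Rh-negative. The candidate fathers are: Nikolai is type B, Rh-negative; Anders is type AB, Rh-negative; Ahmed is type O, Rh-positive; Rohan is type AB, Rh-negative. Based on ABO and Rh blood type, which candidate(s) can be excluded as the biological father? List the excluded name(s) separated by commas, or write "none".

A candidate is excluded only if no genotype consistent with his phenotype could produce a type O, Rh-negative child with a type B, Rh-positive mother.
Anders (type AB, Rh-): no genotype consistent with that phenotype can produce a type-O Rh- child with a type-B mother.
Rohan (type AB, Rh-): no genotype consistent with that phenotype can produce a type-O Rh- child with a type-B mother.

Anders, Rohan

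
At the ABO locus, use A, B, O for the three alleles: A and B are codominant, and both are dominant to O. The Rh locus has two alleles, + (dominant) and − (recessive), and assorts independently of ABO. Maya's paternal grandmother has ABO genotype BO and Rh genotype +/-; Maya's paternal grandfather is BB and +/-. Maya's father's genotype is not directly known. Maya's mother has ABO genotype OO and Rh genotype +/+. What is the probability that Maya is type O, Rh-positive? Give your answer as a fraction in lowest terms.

1/4

Maya's father's ABO genotype from BO × BB: 1/2 BB, 1/2 BO.
Crossing each possibility with the mother OO and summing P(type O): 1/2·0 + 1/2·1/2 = 1/4.
Similarly for Rh via the father's Rh distribution: P(Rh+) = 1.
Independent loci: 1/4 × 1 = 1/4.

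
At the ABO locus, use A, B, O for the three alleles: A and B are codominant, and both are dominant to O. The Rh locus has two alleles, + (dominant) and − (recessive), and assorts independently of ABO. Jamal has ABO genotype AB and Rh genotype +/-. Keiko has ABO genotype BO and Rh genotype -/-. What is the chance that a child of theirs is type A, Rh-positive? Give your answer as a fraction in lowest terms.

ABO cross AB × BO → offspring phenotypes: 1/4 A, 1/2 B, 1/4 AB.
Rh cross +/- × -/- → 1/2 Rh+, 1/2 Rh-.
Independent loci: P(type A, Rh-positive) = 1/4 × 1/2 = 1/8.

1/8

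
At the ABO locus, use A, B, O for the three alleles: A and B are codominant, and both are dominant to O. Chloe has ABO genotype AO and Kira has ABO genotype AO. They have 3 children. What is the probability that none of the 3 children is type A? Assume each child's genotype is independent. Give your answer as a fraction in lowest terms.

1/64

ABO cross AO × AO → 1/4 O, 3/4 A.
So P(type A) = 3/4 per child.
P(not type A) = 1/4 for one child; (1/4)^3 = 1/64.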